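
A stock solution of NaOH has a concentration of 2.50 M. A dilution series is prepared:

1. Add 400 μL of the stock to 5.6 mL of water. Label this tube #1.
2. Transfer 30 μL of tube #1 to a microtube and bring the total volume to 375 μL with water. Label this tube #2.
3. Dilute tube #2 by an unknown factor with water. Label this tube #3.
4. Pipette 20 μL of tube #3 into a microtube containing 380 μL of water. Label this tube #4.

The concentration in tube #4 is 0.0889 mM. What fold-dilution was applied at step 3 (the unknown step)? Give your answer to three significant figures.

7.50-fold

Step 1: 400 μL + 5.6 mL = 6000 μL total → factor 6000/400 = 15
Step 2: 30 μL brought to 375 μL → factor 375/30 = 12.5
Step 3: unknown factor x
Step 4: 20 μL + 380 μL = 400 μL total → factor 400/20 = 20
Product of known-step factors = 3750
Overall factor = 2.50 M / (0.0889 mM) = 28121
x = 28121 / 3750 = 7.50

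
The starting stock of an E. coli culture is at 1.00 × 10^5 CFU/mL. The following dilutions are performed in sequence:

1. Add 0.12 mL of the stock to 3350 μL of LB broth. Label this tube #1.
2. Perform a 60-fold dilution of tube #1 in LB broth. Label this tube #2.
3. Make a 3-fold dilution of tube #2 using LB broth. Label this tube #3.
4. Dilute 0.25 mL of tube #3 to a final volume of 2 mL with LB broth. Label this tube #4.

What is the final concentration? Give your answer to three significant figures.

Step 1: 0.12 mL + 3350 μL = 3.47 mL total → factor 3.47/0.12 = 28.917
Step 2: 60-fold → factor 60
Step 3: 3-fold → factor 3
Step 4: 0.25 mL brought to 2 mL → factor 2/0.25 = 8
Overall dilution factor = 28.917 × 60 × 3 × 8 = 41640
Final = 1.00 × 10^5 CFU/mL / 41640 = 2.40 CFU/mL

2.40 CFU/mL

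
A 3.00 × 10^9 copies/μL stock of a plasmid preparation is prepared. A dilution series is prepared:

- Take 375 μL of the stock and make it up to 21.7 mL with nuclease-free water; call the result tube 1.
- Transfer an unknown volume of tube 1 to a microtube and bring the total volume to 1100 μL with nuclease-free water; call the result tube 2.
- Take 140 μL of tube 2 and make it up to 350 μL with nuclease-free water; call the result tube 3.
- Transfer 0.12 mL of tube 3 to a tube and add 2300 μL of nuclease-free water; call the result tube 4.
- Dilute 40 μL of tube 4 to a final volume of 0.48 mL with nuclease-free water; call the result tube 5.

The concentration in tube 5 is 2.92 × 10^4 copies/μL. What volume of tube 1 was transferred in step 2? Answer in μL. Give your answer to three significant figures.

375 μL

Step 1: 375 μL brought to 21.7 mL → factor 21700/375 = 57.867
Step 2: v brought to 1100 μL → factor = 1100 μL/v
Step 3: 140 μL brought to 350 μL → factor 350/140 = 2.5
Step 4: 0.12 mL + 2300 μL = 2.42 mL total → factor 2.42/0.12 = 20.167
Step 5: 40 μL brought to 0.48 mL → factor 480/40 = 12
Product of known-step factors = 35009
Overall factor = 3.00 × 10^9 copies/μL / (2.92 × 10^4 copies/μL) = 1.0274 × 10^5
Step-2 factor = 1.0274 × 10^5 / 35009 = 2.9346
v = 1100 μL / 2.9346 = 375 μL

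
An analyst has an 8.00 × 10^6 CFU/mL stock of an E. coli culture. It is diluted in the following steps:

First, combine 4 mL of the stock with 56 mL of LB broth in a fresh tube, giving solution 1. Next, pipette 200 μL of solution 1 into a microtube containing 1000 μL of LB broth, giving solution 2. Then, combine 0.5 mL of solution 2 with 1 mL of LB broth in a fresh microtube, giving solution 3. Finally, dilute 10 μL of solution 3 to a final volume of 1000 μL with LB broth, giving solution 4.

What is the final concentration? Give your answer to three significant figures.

296 CFU/mL

Step 1: 4 mL + 56 mL = 60 mL total → factor 60/4 = 15
Step 2: 200 μL + 1000 μL = 1200 μL total → factor 1200/200 = 6
Step 3: 0.5 mL + 1 mL = 1.5 mL total → factor 1.5/0.5 = 3
Step 4: 10 μL brought to 1000 μL → factor 1000/10 = 100
Overall dilution factor = 15 × 6 × 3 × 100 = 27000
Final = 8.00 × 10^6 CFU/mL / 27000 = 296 CFU/mL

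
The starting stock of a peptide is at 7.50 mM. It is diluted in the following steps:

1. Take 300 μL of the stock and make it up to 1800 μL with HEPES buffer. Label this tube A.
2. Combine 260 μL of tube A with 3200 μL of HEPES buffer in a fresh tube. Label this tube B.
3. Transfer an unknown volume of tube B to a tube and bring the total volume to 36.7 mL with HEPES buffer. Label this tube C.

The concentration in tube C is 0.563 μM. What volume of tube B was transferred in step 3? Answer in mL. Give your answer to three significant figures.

0.220 mL

Step 1: 300 μL brought to 1800 μL → factor 1800/300 = 6
Step 2: 260 μL + 3200 μL = 3460 μL total → factor 3460/260 = 13.308
Step 3: v brought to 36.7 mL → factor = 36.7 mL/v
Product of known-step factors = 79.846
Overall factor = 7.50 mM / (0.563 μM) = 13321
Step-3 factor = 13321 / 79.846 = 166.84
v = 36.7 mL / 166.84 = 0.220 mL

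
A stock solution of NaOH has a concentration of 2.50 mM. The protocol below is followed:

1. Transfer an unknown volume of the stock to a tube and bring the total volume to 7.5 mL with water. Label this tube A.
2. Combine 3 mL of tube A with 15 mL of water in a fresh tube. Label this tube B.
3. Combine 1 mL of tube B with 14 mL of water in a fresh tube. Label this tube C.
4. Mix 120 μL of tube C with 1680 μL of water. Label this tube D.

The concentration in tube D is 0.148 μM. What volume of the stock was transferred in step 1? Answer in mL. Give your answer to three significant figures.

0.599 mL

Step 1: v brought to 7.5 mL → factor = 7.5 mL/v
Step 2: 3 mL + 15 mL = 18 mL total → factor 18/3 = 6
Step 3: 1 mL + 14 mL = 15 mL total → factor 15/1 = 15
Step 4: 120 μL + 1680 μL = 1800 μL total → factor 1800/120 = 15
Product of known-step factors = 1350
Overall factor = 2.50 mM / (0.148 μM) = 16892
Step-1 factor = 16892 / 1350 = 12.513
v = 7.5 mL / 12.513 = 0.599 mL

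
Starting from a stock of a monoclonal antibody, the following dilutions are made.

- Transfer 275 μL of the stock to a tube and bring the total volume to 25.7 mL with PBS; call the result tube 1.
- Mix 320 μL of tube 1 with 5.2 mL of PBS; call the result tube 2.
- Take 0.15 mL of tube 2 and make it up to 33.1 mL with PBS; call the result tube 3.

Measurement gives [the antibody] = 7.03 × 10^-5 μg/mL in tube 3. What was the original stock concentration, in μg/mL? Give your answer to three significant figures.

25.0 μg/mL

Step 1: 275 μL brought to 25.7 mL → factor 25700/275 = 93.455
Step 2: 320 μL + 5.2 mL = 5520 μL total → factor 5520/320 = 17.25
Step 3: 0.15 mL brought to 33.1 mL → factor 33.1/0.15 = 220.67
Overall dilution factor = 93.455 × 17.25 × 220.67 = 3.5573 × 10^5
Stock = 7.03 × 10^-5 μg/mL × 3.5573 × 10^5 = 25.0 μg/mL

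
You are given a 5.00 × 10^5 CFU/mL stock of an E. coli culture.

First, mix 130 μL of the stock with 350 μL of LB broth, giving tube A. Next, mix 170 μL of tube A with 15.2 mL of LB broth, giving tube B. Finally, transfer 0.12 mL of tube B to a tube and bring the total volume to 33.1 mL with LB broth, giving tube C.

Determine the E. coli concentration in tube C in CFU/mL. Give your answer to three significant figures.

Step 1: 130 μL + 350 μL = 480 μL total → factor 480/130 = 3.6923
Step 2: 170 μL + 15.2 mL = 15370 μL total → factor 15370/170 = 90.412
Step 3: 0.12 mL brought to 33.1 mL → factor 33.1/0.12 = 275.83
Overall dilution factor = 3.6923 × 90.412 × 275.83 = 92081
Final = 5.00 × 10^5 CFU/mL / 92081 = 5.43 CFU/mL

5.43 CFU/mL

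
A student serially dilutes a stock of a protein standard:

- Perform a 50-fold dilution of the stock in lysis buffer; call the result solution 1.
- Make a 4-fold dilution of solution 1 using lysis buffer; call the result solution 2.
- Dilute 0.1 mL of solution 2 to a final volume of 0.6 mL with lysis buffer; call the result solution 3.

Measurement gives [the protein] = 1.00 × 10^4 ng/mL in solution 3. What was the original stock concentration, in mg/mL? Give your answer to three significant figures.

12.0 mg/mL

Step 1: 50-fold → factor 50
Step 2: 4-fold → factor 4
Step 3: 0.1 mL brought to 0.6 mL → factor 0.6/0.1 = 6
Overall dilution factor = 50 × 4 × 6 = 1200
Stock = 1.00 × 10^4 ng/mL × 1200 = 1.200 × 10^7 ng/mL = 12.0 mg/mL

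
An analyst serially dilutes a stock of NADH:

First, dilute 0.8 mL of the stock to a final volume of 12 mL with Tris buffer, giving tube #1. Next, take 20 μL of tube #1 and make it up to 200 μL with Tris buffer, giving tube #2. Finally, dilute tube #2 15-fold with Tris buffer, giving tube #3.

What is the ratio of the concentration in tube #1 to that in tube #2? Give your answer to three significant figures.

Step 1: 0.8 mL brought to 12 mL → factor 12/0.8 = 15
Step 2: 20 μL brought to 200 μL → factor 200/20 = 10
Dilution factor to tube #1 = 15; to tube #2 = 150
[tube #1]/[tube #2] = (factor to tube #2)/(factor to tube #1) = 150/15 = 10.0

10.0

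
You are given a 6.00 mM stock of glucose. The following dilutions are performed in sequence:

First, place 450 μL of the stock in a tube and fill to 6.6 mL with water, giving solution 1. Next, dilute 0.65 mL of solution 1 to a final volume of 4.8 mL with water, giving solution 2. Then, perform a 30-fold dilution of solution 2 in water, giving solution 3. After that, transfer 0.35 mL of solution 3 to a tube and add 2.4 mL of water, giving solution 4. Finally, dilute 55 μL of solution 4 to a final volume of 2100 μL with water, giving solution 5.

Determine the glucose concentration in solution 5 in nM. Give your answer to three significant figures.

6.16 nM

Step 1: 450 μL brought to 6.6 mL → factor 6600/450 = 14.667
Step 2: 0.65 mL brought to 4.8 mL → factor 4.8/0.65 = 7.3846
Step 3: 30-fold → factor 30
Step 4: 0.35 mL + 2.4 mL = 2.75 mL total → factor 2.75/0.35 = 7.8571
Step 5: 55 μL brought to 2100 μL → factor 2100/55 = 38.182
Overall dilution factor = 14.667 × 7.3846 × 30 × 7.8571 × 38.182 = 9.7477 × 10^5
Final = 6.00 mM / 9.7477 × 10^5 = 6.155 × 10^-6 mM = 6.16 nM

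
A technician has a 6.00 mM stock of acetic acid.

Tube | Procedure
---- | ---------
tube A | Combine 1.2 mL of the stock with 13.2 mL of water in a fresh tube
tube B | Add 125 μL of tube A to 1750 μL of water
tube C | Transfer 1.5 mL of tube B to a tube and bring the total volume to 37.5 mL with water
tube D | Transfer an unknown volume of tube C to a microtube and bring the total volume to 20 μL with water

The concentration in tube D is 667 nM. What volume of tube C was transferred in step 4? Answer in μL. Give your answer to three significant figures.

Step 1: 1.2 mL + 13.2 mL = 14.4 mL total → factor 14.4/1.2 = 12
Step 2: 125 μL + 1750 μL = 1875 μL total → factor 1875/125 = 15
Step 3: 1.5 mL brought to 37.5 mL → factor 37.5/1.5 = 25
Step 4: v brought to 20 μL → factor = 20 μL/v
Product of known-step factors = 4500
Overall factor = 6.00 mM / (667 nM) = 8995.5
Step-4 factor = 8995.5 / 4500 = 1.999
v = 20 μL / 1.999 = 10.0 μL

10.0 μL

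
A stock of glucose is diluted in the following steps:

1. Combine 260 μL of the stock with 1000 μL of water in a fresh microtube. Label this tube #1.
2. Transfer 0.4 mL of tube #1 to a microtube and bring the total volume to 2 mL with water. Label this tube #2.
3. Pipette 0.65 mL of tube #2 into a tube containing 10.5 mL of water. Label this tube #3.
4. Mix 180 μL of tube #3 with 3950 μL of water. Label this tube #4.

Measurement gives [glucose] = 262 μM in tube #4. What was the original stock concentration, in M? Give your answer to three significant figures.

Step 1: 260 μL + 1000 μL = 1260 μL total → factor 1260/260 = 4.8462
Step 2: 0.4 mL brought to 2 mL → factor 2/0.4 = 5
Step 3: 0.65 mL + 10.5 mL = 11.15 mL total → factor 11.15/0.65 = 17.154
Step 4: 180 μL + 3950 μL = 4130 μL total → factor 4130/180 = 22.944
Overall dilution factor = 4.8462 × 5 × 17.154 × 22.944 = 9536.9
Stock = 262 μM × 9536.9 = 2.499 × 10^6 μM = 2.50 M

2.50 M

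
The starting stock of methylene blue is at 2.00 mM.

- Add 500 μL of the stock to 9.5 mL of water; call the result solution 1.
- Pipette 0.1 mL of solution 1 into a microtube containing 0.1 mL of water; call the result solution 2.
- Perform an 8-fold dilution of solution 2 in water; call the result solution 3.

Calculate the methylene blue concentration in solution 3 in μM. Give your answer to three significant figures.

6.25 μM

Step 1: 500 μL + 9.5 mL = 10000 μL total → factor 10000/500 = 20
Step 2: 0.1 mL + 0.1 mL = 0.2 mL total → factor 0.2/0.1 = 2
Step 3: 8-fold → factor 8
Dilution factor through solution 3 = 20 × 2 × 8 = 320
[solution 3] = 2.00 mM / 320 = 0.006250 mM = 6.25 μM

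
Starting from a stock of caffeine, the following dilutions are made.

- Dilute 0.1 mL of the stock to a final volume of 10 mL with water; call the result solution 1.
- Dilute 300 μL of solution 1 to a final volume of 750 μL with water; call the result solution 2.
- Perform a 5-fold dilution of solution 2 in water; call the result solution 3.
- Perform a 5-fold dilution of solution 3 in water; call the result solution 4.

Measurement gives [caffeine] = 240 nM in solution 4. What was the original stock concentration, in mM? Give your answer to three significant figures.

Step 1: 0.1 mL brought to 10 mL → factor 10/0.1 = 100
Step 2: 300 μL brought to 750 μL → factor 750/300 = 2.5
Step 3: 5-fold → factor 5
Step 4: 5-fold → factor 5
Overall dilution factor = 100 × 2.5 × 5 × 5 = 6250
Stock = 240 nM × 6250 = 1.500 × 10^6 nM = 1.50 mM

1.50 mM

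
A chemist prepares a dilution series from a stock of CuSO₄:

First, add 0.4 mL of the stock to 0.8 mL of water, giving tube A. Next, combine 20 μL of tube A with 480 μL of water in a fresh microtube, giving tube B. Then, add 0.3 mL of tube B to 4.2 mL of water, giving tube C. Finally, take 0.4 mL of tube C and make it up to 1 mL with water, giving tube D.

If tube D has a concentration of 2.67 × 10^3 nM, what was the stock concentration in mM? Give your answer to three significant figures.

Step 1: 0.4 mL + 0.8 mL = 1.2 mL total → factor 1.2/0.4 = 3
Step 2: 20 μL + 480 μL = 500 μL total → factor 500/20 = 25
Step 3: 0.3 mL + 4.2 mL = 4.5 mL total → factor 4.5/0.3 = 15
Step 4: 0.4 mL brought to 1 mL → factor 1/0.4 = 2.5
Overall dilution factor = 3 × 25 × 15 × 2.5 = 2812.5
Stock = 2.67 × 10^3 nM × 2812.5 = 7.509 × 10^6 nM = 7.51 mM

7.51 mM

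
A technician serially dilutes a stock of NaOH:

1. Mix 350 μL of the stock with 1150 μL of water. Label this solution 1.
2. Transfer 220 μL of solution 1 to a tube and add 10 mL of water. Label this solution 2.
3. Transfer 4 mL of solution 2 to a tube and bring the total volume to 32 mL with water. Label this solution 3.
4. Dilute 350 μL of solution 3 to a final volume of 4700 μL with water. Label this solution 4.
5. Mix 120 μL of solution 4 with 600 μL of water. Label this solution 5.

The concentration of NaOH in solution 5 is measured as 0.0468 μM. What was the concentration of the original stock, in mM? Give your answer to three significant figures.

6.01 mM

Step 1: 350 μL + 1150 μL = 1500 μL total → factor 1500/350 = 4.2857
Step 2: 220 μL + 10 mL = 10220 μL total → factor 10220/220 = 46.455
Step 3: 4 mL brought to 32 mL → factor 32/4 = 8
Step 4: 350 μL brought to 4700 μL → factor 4700/350 = 13.429
Step 5: 120 μL + 600 μL = 720 μL total → factor 720/120 = 6
Overall dilution factor = 4.2857 × 46.455 × 8 × 13.429 × 6 = 1.2833 × 10^5
Stock = 0.0468 μM × 1.2833 × 10^5 = 6006 μM = 6.01 mM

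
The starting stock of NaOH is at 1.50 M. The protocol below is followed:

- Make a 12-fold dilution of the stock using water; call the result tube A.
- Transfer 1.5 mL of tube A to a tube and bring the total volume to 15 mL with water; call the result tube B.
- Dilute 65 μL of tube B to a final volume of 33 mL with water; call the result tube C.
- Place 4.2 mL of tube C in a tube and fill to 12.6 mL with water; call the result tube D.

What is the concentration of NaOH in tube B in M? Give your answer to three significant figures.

Step 1: 12-fold → factor 12
Step 2: 1.5 mL brought to 15 mL → factor 15/1.5 = 10
Dilution factor through tube B = 12 × 10 = 120
[tube B] = 1.50 M / 120 = 0.0125 M

0.0125 M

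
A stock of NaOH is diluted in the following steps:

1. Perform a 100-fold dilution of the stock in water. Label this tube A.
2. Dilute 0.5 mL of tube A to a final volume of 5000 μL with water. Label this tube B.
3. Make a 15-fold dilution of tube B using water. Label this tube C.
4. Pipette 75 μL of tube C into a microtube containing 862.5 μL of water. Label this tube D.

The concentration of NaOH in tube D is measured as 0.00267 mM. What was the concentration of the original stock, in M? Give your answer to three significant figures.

Step 1: 100-fold → factor 100
Step 2: 0.5 mL brought to 5000 μL → factor 5/0.5 = 10
Step 3: 15-fold → factor 15
Step 4: 75 μL + 862.5 μL = 937.5 μL total → factor 937.5/75 = 12.5
Overall dilution factor = 100 × 10 × 15 × 12.5 = 1.875 × 10^5
Stock = 0.00267 mM × 1.875 × 10^5 = 500.6 mM = 0.501 M

0.501 M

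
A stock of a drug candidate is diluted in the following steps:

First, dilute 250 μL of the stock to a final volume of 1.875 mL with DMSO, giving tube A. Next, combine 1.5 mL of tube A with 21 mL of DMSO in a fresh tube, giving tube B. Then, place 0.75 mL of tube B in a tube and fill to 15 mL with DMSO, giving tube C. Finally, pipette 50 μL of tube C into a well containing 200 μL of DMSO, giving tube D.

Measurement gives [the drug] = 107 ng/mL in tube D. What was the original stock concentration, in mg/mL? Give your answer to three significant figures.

1.20 mg/mL

Step 1: 250 μL brought to 1.875 mL → factor 1875/250 = 7.5
Step 2: 1.5 mL + 21 mL = 22.5 mL total → factor 22.5/1.5 = 15
Step 3: 0.75 mL brought to 15 mL → factor 15/0.75 = 20
Step 4: 50 μL + 200 μL = 250 μL total → factor 250/50 = 5
Overall dilution factor = 7.5 × 15 × 20 × 5 = 11250
Stock = 107 ng/mL × 11250 = 1.204 × 10^6 ng/mL = 1.20 mg/mL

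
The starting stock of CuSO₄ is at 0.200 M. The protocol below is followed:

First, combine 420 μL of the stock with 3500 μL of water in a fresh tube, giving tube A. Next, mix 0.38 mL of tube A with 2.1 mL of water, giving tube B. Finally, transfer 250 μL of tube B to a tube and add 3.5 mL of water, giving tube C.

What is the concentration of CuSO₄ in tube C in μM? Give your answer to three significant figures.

219 μM

Step 1: 420 μL + 3500 μL = 3920 μL total → factor 3920/420 = 9.3333
Step 2: 0.38 mL + 2.1 mL = 2.48 mL total → factor 2.48/0.38 = 6.5263
Step 3: 250 μL + 3.5 mL = 3750 μL total → factor 3750/250 = 15
Overall dilution factor = 9.3333 × 6.5263 × 15 = 913.68
Final = 0.200 M / 913.68 = 0.0002189 M = 219 μM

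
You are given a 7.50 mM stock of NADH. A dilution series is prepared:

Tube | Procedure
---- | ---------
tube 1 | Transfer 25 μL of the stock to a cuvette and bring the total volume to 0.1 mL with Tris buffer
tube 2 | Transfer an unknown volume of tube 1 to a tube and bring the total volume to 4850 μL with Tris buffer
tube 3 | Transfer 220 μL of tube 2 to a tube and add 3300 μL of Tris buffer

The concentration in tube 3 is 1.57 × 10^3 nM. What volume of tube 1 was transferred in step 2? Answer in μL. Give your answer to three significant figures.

65.0 μL

Step 1: 25 μL brought to 0.1 mL → factor 100/25 = 4
Step 2: v brought to 4850 μL → factor = 4850 μL/v
Step 3: 220 μL + 3300 μL = 3520 μL total → factor 3520/220 = 16
Product of known-step factors = 64
Overall factor = 7.50 mM / (1.57 × 10^3 nM) = 4777.1
Step-2 factor = 4777.1 / 64 = 74.642
v = 4850 μL / 74.642 = 65.0 μL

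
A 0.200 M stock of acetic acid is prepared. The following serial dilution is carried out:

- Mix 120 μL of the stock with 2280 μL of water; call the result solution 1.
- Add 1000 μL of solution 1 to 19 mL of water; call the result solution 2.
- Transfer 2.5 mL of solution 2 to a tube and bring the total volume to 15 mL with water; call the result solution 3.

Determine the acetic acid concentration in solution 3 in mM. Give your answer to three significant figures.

0.0833 mM

Step 1: 120 μL + 2280 μL = 2400 μL total → factor 2400/120 = 20
Step 2: 1000 μL + 19 mL = 20000 μL total → factor 20000/1000 = 20
Step 3: 2.5 mL brought to 15 mL → factor 15/2.5 = 6
Overall dilution factor = 20 × 20 × 6 = 2400
Final = 0.200 M / 2400 = 8.333 × 10^-5 M = 0.0833 mM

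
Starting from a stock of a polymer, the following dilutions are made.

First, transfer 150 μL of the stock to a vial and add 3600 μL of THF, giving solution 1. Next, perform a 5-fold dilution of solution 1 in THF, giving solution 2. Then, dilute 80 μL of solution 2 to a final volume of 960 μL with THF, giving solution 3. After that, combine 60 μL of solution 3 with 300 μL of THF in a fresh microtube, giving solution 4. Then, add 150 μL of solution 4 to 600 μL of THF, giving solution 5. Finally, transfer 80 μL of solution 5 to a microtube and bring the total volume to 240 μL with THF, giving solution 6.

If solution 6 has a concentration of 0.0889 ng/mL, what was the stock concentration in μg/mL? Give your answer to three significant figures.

Step 1: 150 μL + 3600 μL = 3750 μL total → factor 3750/150 = 25
Step 2: 5-fold → factor 5
Step 3: 80 μL brought to 960 μL → factor 960/80 = 12
Step 4: 60 μL + 300 μL = 360 μL total → factor 360/60 = 6
Step 5: 150 μL + 600 μL = 750 μL total → factor 750/150 = 5
Step 6: 80 μL brought to 240 μL → factor 240/80 = 3
Overall dilution factor = 25 × 5 × 12 × 6 × 5 × 3 = 1.35 × 10^5
Stock = 0.0889 ng/mL × 1.35 × 10^5 = 1.200 × 10^4 ng/mL = 12.0 μg/mL

12.0 μg/mL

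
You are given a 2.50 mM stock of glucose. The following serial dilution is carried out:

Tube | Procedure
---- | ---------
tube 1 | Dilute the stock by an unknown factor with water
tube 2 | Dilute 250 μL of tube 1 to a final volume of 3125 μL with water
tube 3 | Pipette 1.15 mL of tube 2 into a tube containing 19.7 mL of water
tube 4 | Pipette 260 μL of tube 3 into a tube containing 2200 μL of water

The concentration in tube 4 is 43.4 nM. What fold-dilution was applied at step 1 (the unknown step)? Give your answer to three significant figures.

Step 1: unknown factor x
Step 2: 250 μL brought to 3125 μL → factor 3125/250 = 12.5
Step 3: 1.15 mL + 19.7 mL = 20.85 mL total → factor 20.85/1.15 = 18.13
Step 4: 260 μL + 2200 μL = 2460 μL total → factor 2460/260 = 9.4615
Product of known-step factors = 2144.3
Overall factor = 2.50 mM / (43.4 nM) = 57604
x = 57604 / 2144.3 = 26.9

26.9-fold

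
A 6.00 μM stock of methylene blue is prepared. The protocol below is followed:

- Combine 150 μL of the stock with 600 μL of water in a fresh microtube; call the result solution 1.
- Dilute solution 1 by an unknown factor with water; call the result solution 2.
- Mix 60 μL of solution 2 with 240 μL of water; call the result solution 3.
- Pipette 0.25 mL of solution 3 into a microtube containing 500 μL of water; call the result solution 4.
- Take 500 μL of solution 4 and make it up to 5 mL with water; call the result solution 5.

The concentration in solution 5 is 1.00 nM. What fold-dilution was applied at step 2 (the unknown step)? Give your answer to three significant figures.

8.00-fold

Step 1: 150 μL + 600 μL = 750 μL total → factor 750/150 = 5
Step 2: unknown factor x
Step 3: 60 μL + 240 μL = 300 μL total → factor 300/60 = 5
Step 4: 0.25 mL + 500 μL = 0.75 mL total → factor 0.75/0.25 = 3
Step 5: 500 μL brought to 5 mL → factor 5000/500 = 10
Product of known-step factors = 750
Overall factor = 6.00 μM / (1.00 nM) = 6000
x = 6000 / 750 = 8.00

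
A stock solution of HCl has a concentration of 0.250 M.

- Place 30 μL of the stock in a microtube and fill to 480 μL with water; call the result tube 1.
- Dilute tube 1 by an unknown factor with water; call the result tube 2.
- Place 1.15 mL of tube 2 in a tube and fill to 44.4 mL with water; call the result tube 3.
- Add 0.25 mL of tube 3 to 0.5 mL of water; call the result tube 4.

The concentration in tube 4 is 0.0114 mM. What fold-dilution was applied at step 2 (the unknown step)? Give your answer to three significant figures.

11.8-fold

Step 1: 30 μL brought to 480 μL → factor 480/30 = 16
Step 2: unknown factor x
Step 3: 1.15 mL brought to 44.4 mL → factor 44.4/1.15 = 38.609
Step 4: 0.25 mL + 0.5 mL = 0.75 mL total → factor 0.75/0.25 = 3
Product of known-step factors = 1853.2
Overall factor = 0.250 M / (0.0114 mM) = 21930
x = 21930 / 1853.2 = 11.8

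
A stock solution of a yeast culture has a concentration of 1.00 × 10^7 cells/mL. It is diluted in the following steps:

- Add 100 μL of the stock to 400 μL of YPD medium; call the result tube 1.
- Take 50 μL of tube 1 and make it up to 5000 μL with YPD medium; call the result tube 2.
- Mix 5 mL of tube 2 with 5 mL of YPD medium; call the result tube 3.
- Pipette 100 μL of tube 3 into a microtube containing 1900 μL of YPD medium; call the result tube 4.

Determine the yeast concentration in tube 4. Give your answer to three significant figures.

Step 1: 100 μL + 400 μL = 500 μL total → factor 500/100 = 5
Step 2: 50 μL brought to 5000 μL → factor 5000/50 = 100
Step 3: 5 mL + 5 mL = 10 mL total → factor 10/5 = 2
Step 4: 100 μL + 1900 μL = 2000 μL total → factor 2000/100 = 20
Overall dilution factor = 5 × 100 × 2 × 20 = 20000
Final = 1.00 × 10^7 cells/mL / 20000 = 500 cells/mL

500 cells/mL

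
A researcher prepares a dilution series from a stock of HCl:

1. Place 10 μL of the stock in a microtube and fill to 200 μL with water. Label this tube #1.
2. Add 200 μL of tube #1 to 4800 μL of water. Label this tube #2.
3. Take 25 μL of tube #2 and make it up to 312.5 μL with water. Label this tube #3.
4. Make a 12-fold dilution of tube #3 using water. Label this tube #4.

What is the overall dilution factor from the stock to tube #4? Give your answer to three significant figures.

7.50 × 10^4

Step 1: 10 μL brought to 200 μL → factor 200/10 = 20
Step 2: 200 μL + 4800 μL = 5000 μL total → factor 5000/200 = 25
Step 3: 25 μL brought to 312.5 μL → factor 312.5/25 = 12.5
Step 4: 12-fold → factor 12
Overall dilution factor = 20 × 25 × 12.5 × 12 = 75000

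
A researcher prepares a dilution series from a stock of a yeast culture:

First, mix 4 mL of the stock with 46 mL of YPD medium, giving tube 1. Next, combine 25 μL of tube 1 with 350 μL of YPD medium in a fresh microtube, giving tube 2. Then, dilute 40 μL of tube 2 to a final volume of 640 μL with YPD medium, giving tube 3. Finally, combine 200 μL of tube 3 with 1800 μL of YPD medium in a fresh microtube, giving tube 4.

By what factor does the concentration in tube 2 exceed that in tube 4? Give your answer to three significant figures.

160

Step 1: 4 mL + 46 mL = 50 mL total → factor 50/4 = 12.5
Step 2: 25 μL + 350 μL = 375 μL total → factor 375/25 = 15
Step 3: 40 μL brought to 640 μL → factor 640/40 = 16
Step 4: 200 μL + 1800 μL = 2000 μL total → factor 2000/200 = 10
Dilution factor to tube 2 = 187.5; to tube 4 = 30000
[tube 2]/[tube 4] = (factor to tube 4)/(factor to tube 2) = 30000/187.5 = 160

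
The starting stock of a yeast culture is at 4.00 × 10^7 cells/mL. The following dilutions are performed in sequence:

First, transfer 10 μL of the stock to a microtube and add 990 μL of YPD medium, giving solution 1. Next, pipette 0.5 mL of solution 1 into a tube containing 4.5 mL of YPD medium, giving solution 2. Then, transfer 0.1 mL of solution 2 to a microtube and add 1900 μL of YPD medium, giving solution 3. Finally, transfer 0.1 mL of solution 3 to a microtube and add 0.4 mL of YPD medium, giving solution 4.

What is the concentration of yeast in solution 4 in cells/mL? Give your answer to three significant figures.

400 cells/mL

Step 1: 10 μL + 990 μL = 1000 μL total → factor 1000/10 = 100
Step 2: 0.5 mL + 4.5 mL = 5 mL total → factor 5/0.5 = 10
Step 3: 0.1 mL + 1900 μL = 2 mL total → factor 2/0.1 = 20
Step 4: 0.1 mL + 0.4 mL = 0.5 mL total → factor 0.5/0.1 = 5
Overall dilution factor = 100 × 10 × 20 × 5 = 1 × 10^5
Final = 4.00 × 10^7 cells/mL / 1 × 10^5 = 400 cells/mL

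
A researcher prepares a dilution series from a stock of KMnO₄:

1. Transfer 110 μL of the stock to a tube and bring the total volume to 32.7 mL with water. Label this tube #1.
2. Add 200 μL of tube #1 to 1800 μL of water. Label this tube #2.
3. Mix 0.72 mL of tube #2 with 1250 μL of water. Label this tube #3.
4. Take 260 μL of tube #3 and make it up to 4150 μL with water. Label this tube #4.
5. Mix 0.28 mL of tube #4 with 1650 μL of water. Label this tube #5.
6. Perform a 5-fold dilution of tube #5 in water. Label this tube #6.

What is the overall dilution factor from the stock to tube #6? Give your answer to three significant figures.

4.47 × 10^6

Step 1: 110 μL brought to 32.7 mL → factor 32700/110 = 297.27
Step 2: 200 μL + 1800 μL = 2000 μL total → factor 2000/200 = 10
Step 3: 0.72 mL + 1250 μL = 1.97 mL total → factor 1.97/0.72 = 2.7361
Step 4: 260 μL brought to 4150 μL → factor 4150/260 = 15.962
Step 5: 0.28 mL + 1650 μL = 1.93 mL total → factor 1.93/0.28 = 6.8929
Step 6: 5-fold → factor 5
Overall dilution factor = 297.27 × 10 × 2.7361 × 15.962 × 6.8929 × 5 = 4.4744 × 10^6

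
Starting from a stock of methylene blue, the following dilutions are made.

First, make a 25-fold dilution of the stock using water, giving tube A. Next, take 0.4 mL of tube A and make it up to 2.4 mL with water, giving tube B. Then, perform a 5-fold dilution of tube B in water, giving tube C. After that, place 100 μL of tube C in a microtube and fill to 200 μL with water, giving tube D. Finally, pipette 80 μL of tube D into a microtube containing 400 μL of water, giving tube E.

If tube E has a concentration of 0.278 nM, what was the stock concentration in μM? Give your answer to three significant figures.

2.50 μM

Step 1: 25-fold → factor 25
Step 2: 0.4 mL brought to 2.4 mL → factor 2.4/0.4 = 6
Step 3: 5-fold → factor 5
Step 4: 100 μL brought to 200 μL → factor 200/100 = 2
Step 5: 80 μL + 400 μL = 480 μL total → factor 480/80 = 6
Overall dilution factor = 25 × 6 × 5 × 2 × 6 = 9000
Stock = 0.278 nM × 9000 = 2502 nM = 2.50 μM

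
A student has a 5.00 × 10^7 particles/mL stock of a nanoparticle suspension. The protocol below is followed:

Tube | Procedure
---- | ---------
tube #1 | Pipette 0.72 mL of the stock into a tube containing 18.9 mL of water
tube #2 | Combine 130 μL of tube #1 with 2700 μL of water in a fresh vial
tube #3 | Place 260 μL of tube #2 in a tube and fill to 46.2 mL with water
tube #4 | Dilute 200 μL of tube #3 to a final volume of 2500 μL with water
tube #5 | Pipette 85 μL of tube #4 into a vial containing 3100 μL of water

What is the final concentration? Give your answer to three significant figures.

1.01 particles/mL

Step 1: 0.72 mL + 18.9 mL = 19.62 mL total → factor 19.62/0.72 = 27.25
Step 2: 130 μL + 2700 μL = 2830 μL total → factor 2830/130 = 21.769
Step 3: 260 μL brought to 46.2 mL → factor 46200/260 = 177.69
Step 4: 200 μL brought to 2500 μL → factor 2500/200 = 12.5
Step 5: 85 μL + 3100 μL = 3185 μL total → factor 3185/85 = 37.471
Overall dilution factor = 27.25 × 21.769 × 177.69 × 12.5 × 37.471 = 4.9372 × 10^7
Final = 5.00 × 10^7 particles/mL / 4.9372 × 10^7 = 1.01 particles/mL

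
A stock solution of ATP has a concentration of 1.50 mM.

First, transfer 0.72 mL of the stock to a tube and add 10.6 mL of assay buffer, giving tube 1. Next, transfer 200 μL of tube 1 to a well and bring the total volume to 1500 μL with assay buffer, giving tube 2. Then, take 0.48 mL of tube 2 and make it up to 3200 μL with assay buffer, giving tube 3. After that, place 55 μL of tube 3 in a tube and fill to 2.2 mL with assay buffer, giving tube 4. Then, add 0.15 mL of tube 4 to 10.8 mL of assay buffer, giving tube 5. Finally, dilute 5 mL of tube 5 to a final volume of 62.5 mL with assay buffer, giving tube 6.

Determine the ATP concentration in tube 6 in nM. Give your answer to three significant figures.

Step 1: 0.72 mL + 10.6 mL = 11.32 mL total → factor 11.32/0.72 = 15.722
Step 2: 200 μL brought to 1500 μL → factor 1500/200 = 7.5
Step 3: 0.48 mL brought to 3200 μL → factor 3.2/0.48 = 6.6667
Step 4: 55 μL brought to 2.2 mL → factor 2200/55 = 40
Step 5: 0.15 mL + 10.8 mL = 10.95 mL total → factor 10.95/0.15 = 73
Step 6: 5 mL brought to 62.5 mL → factor 62.5/5 = 12.5
Overall dilution factor = 15.722 × 7.5 × 6.6667 × 40 × 73 × 12.5 = 2.8693 × 10^7
Final = 1.50 mM / 2.8693 × 10^7 = 5.228 × 10^-8 mM = 0.0523 nM

0.0523 nM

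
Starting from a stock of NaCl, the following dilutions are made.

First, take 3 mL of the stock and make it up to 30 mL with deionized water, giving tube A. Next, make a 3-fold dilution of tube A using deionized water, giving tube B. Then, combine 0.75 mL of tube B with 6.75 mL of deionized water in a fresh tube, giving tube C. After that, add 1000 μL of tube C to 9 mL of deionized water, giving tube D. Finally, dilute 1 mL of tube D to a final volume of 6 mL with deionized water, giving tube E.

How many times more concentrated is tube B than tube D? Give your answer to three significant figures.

Step 1: 3 mL brought to 30 mL → factor 30/3 = 10
Step 2: 3-fold → factor 3
Step 3: 0.75 mL + 6.75 mL = 7.5 mL total → factor 7.5/0.75 = 10
Step 4: 1000 μL + 9 mL = 10000 μL total → factor 10000/1000 = 10
Dilution factor to tube B = 30; to tube D = 3000
[tube B]/[tube D] = (factor to tube D)/(factor to tube B) = 3000/30 = 100

100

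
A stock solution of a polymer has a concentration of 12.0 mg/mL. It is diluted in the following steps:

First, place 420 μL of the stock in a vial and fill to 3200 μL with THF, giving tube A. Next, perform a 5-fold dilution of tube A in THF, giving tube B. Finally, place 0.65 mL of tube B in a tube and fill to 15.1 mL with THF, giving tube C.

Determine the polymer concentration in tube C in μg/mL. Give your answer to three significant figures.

Step 1: 420 μL brought to 3200 μL → factor 3200/420 = 7.619
Step 2: 5-fold → factor 5
Step 3: 0.65 mL brought to 15.1 mL → factor 15.1/0.65 = 23.231
Overall dilution factor = 7.619 × 5 × 23.231 = 884.98
Final = 12.0 mg/mL / 884.98 = 0.01356 mg/mL = 13.6 μg/mL

13.6 μg/mL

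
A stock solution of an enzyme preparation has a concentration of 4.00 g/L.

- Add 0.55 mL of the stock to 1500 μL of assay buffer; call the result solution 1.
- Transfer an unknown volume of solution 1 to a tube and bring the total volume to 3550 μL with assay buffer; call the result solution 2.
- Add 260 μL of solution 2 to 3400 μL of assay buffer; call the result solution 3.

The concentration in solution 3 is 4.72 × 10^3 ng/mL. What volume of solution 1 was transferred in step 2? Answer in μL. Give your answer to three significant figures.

Step 1: 0.55 mL + 1500 μL = 2.05 mL total → factor 2.05/0.55 = 3.7273
Step 2: v brought to 3550 μL → factor = 3550 μL/v
Step 3: 260 μL + 3400 μL = 3660 μL total → factor 3660/260 = 14.077
Product of known-step factors = 52.469
Overall factor = 4.00 g/L / (4.72 × 10^3 ng/mL) = 847.46
Step-2 factor = 847.46 / 52.469 = 16.152
v = 3550 μL / 16.152 = 220 μL

220 μL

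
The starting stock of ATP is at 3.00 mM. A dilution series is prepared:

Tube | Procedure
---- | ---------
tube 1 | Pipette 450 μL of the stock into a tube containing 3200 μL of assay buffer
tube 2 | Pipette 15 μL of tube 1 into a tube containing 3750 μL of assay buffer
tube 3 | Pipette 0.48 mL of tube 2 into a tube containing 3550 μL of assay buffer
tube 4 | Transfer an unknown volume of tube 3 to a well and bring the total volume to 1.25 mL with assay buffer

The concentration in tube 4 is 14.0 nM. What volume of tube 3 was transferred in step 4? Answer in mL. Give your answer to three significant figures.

0.0997 mL

Step 1: 450 μL + 3200 μL = 3650 μL total → factor 3650/450 = 8.1111
Step 2: 15 μL + 3750 μL = 3765 μL total → factor 3765/15 = 251
Step 3: 0.48 mL + 3550 μL = 4.03 mL total → factor 4.03/0.48 = 8.3958
Step 4: v brought to 1.25 mL → factor = 1.25 mL/v
Product of known-step factors = 17093
Overall factor = 3.00 mM / (14.0 nM) = 2.1429 × 10^5
Step-4 factor = 2.1429 × 10^5 / 17093 = 12.536
v = 1.25 mL / 12.536 = 0.0997 mL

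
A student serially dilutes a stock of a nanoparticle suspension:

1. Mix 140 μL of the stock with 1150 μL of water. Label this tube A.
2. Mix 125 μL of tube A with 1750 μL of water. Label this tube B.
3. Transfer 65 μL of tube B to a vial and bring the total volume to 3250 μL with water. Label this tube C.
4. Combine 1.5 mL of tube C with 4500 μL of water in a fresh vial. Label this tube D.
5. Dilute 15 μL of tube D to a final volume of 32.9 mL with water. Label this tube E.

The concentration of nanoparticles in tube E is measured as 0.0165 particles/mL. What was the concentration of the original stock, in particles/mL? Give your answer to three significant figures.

Step 1: 140 μL + 1150 μL = 1290 μL total → factor 1290/140 = 9.2143
Step 2: 125 μL + 1750 μL = 1875 μL total → factor 1875/125 = 15
Step 3: 65 μL brought to 3250 μL → factor 3250/65 = 50
Step 4: 1.5 mL + 4500 μL = 6 mL total → factor 6/1.5 = 4
Step 5: 15 μL brought to 32.9 mL → factor 32900/15 = 2193.3
Overall dilution factor = 9.2143 × 15 × 50 × 4 × 2193.3 = 6.063 × 10^7
Stock = 0.0165 particles/mL × 6.063 × 10^7 = 1.00 × 10^6 particles/mL

1.00 × 10^6 particles/mL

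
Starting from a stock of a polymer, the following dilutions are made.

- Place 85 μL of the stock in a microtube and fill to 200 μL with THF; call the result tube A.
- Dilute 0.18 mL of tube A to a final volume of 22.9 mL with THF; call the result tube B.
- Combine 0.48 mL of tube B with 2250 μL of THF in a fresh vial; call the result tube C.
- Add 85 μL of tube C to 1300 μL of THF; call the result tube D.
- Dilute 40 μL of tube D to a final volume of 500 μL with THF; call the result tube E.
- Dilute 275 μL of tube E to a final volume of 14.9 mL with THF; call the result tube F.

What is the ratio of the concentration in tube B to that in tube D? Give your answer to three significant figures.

Step 1: 85 μL brought to 200 μL → factor 200/85 = 2.3529
Step 2: 0.18 mL brought to 22.9 mL → factor 22.9/0.18 = 127.22
Step 3: 0.48 mL + 2250 μL = 2.73 mL total → factor 2.73/0.48 = 5.6875
Step 4: 85 μL + 1300 μL = 1385 μL total → factor 1385/85 = 16.294
Dilution factor to tube B = 299.35; to tube D = 27741
[tube B]/[tube D] = (factor to tube D)/(factor to tube B) = 27741/299.35 = 92.7

92.7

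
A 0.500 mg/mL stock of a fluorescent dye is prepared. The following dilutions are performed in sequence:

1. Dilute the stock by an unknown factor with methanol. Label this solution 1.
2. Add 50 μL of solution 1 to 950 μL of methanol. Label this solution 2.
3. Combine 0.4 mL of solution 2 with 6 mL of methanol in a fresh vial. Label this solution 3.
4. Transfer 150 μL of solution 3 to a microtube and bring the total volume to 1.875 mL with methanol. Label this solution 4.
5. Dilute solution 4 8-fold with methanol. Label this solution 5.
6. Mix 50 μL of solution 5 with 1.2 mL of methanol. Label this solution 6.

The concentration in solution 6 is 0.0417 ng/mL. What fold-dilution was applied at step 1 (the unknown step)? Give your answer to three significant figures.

15.0-fold

Step 1: unknown factor x
Step 2: 50 μL + 950 μL = 1000 μL total → factor 1000/50 = 20
Step 3: 0.4 mL + 6 mL = 6.4 mL total → factor 6.4/0.4 = 16
Step 4: 150 μL brought to 1.875 mL → factor 1875/150 = 12.5
Step 5: 8-fold → factor 8
Step 6: 50 μL + 1.2 mL = 1250 μL total → factor 1250/50 = 25
Product of known-step factors = 8 × 10^5
Overall factor = 0.500 mg/mL / (0.0417 ng/mL) = 1.199 × 10^7
x = 1.199 × 10^7 / 8 × 10^5 = 15.0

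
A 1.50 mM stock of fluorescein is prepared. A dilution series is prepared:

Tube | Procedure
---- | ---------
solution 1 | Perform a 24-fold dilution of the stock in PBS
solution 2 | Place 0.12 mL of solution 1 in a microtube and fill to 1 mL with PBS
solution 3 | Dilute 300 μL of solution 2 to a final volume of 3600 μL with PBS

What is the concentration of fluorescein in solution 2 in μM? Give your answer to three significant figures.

7.50 μM

Step 1: 24-fold → factor 24
Step 2: 0.12 mL brought to 1 mL → factor 1/0.12 = 8.3333
Dilution factor through solution 2 = 24 × 8.3333 = 200
[solution 2] = 1.50 mM / 200 = 0.007500 mM = 7.50 μM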